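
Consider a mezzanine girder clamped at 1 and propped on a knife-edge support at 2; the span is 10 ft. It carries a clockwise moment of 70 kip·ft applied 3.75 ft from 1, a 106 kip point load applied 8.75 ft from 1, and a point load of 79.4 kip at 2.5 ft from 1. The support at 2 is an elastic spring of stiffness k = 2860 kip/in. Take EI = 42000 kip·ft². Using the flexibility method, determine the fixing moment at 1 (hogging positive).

M_1 = 205.1 kip·ft

Remove the prop at 2; the released (primary) structure is a cantilever built in at 1.
Free-end deflection of the primary structure under the applied loading (downward +):
  clockwise couple 70 at a = 3.75: M₀a(2L − a)/(2EI) = 2133/EI
  point load 106 at a = 8.75: Pa²(3L − a)/(6EI) = 28743/EI
  point load 79.4 at a = 2.5: Pa²(3L − a)/(6EI) = 2274/EI
  δ_0 = 33150/EI
Flexibility coefficient — unit upward force at 2: δ_{22} = L³/(3EI) = 333.3/EI.
With EI = 42000 kip·ft²: δ_0 = 0.78929 ft and δ_{22} = 0.007937 ft/kip.
Compatibility — the spring shortens by R_2/k under the reaction it provides: δ_0 − R_2·δ_{22} = R_2/k. With 1/k = 1/(2860×12) ft/kip = 0.000029 ft/kip, R_2 = δ_0 / (δ_{22} + 1/k) = 0.78929 / (0.007937 + 0.000029) = 99.09 kip.
Moment equilibrium about 1: M_1 = Σ(load moments about 1) − R_2·L = 1196 − 99.09×10 = 205.1 kip·ft.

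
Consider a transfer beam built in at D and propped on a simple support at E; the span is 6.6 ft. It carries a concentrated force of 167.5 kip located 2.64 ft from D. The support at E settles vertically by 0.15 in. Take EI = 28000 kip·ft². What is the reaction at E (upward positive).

Remove the prop at E; the released (primary) structure is a cantilever built in at D.
Primary-structure tip deflection at E by superposition:
  point load 167.5 at a = 2.64: Pa²(3L − a)/(6EI) = 3339/EI
Tip deflection under a unit load at E: L³/(3EI) = 95.83/EI.
With EI = 28000 kip·ft²: δ_0 = 0.11924 ft and δ_{EE} = 0.003423 ft/kip.
Compatibility — the beam at E must follow the support down by 0.0125 ft: δ_0 − R_E·δ_{EE} = 0.0125, so R_E = (0.11924 − 0.0125)/0.003423 = 31.19 kip.

R_E = 31.19 kip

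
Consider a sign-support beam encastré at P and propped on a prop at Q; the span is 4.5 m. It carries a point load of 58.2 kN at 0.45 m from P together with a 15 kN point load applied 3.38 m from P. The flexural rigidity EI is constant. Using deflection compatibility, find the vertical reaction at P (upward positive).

Release the roller at Q. Primary structure: cantilever fixed at P.
Primary-structure tip deflection at Q by superposition:
  point load 58.2 at a = 0.45: Pa²(3L − a)/(6EI) = 25.63/EI
  point load 15 at a = 3.38: Pa²(3L − a)/(6EI) = 289/EI
  δ_0 = 314.7/EI
Tip deflection under a unit load at Q: L³/(3EI) = 30.38/EI.
Compatibility at Q: δ_0 − R_Q·δ_{QQ} = 0, so R_Q = 314.7/30.38 = 10.36 kN.
Vertical equilibrium: R_P = ΣP − R_Q = 73.2 − 10.36 = 62.84 kN.

R_P = 62.84 kN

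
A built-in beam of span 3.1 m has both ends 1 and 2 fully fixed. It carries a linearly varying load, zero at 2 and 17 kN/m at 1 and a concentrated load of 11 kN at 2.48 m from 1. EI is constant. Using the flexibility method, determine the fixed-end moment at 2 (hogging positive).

M_2 = 9.81 kN·m

Take the two fixed-end moments M_1, M_2 as redundants; the released structure is the simple span 12.
On the primary (simply-supported) span, the end slopes from the loading are:
  at 1: triangular load, peak 17: w₀L³/(45EI) = 11.25/EI
  at 2: triangular load, peak 17: 7w₀L³/(360EI) = 9.848/EI
  at 1: point load 11 at a = 2.48: Pab(L + b)/(6LEI) = 3.383/EI
  at 2: point load 11 at a = 2.48: Pab(L + a)/(6LEI) = 5.074/EI
  θ_10 = 14.64/EI,  θ_20 = 14.92/EI
Flexibility coefficients: a unit moment at one end gives L/(3EI) there and L/(6EI) at the far end, so f₁₁ = f₂₂ = 1.033/EI and f₁₂ = f₂₁ = 0.5167/EI.
Compatibility — zero rotation at each built-in end:
  1.033 M_1 + 0.5167 M_2 = 14.64
  0.5167 M_1 + 1.033 M_2 = 14.92
Solving the pair gives M_1 = 9.26 kN·m and M_2 = 9.81 kN·m (hogging).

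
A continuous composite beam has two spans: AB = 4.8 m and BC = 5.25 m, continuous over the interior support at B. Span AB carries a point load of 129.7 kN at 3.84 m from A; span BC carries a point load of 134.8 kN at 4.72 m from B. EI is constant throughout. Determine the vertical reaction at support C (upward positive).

Take M_B as the redundant. Released structure: two simple spans AB and BC with a hinge at B.
End slopes at the hinge B, treating each span as simply supported:
  span AB: point load 129.7 at a = 3.84: Pab(L + a)/(6LEI) = 143.4/EI
  span BC: point load 134.8 at a = 4.72: Pab(L + b)/(6LEI) = 61.88/EI
  relative rotation θ_0 = (143.4 + 61.88)/EI = 205.3/EI
A unit hogging moment at B produces rotation L₁/(3EI) + L₂/(3EI) = 3.35/EI.
Compatibility: M_B·(L₁+L₂)/(3EI) = θ_0, giving M_B = 61.29 kN·m (hogging).
Span BC, ΣM about C: R_B^{BC}·5.25 = 71.44 + 61.29, so R_B^{BC} = 25.28 kN and R_C = 134.8 − 25.28 = 109.5 kN.

R_C = 109.5 kN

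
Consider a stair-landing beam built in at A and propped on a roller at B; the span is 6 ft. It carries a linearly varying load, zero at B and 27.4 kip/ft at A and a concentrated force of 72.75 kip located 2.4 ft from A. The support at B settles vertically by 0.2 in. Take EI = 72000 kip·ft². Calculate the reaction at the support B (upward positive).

R_B = 14.91 kip

Choose R_B as the redundant. The primary structure is the cantilever fixed at A.
Primary-structure tip deflection at B by superposition:
  triangular load, peak 27.4 at the fixed end: w₀L⁴/(30EI) = 1184/EI
  point load 72.75 at a = 2.4: Pa²(3L − a)/(6EI) = 1090/EI
  δ_0 = 2273/EI
Tip deflection under a unit load at B: L³/(3EI) = 72/EI.
With EI = 72000 kip·ft²: δ_0 = 0.031572 ft and δ_{BB} = 0.001 ft/kip.
Compatibility — the beam at B must follow the support down by 0.01667 ft: δ_0 − R_B·δ_{BB} = 0.01667, so R_B = (0.031572 − 0.01667)/0.001 = 14.91 kip.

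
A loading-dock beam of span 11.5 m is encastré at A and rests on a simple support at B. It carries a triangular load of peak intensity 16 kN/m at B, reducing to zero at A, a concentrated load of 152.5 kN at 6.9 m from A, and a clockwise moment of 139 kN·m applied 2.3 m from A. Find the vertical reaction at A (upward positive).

R_A = 121.5 kN

Choose R_B as the redundant. The primary structure is the cantilever fixed at A.
Downward deflection at the released point B due to the loads:
  triangular load, peak 16 at the free end: 11w₀L⁴/(120EI) = 25652/EI
  point load 152.5 at a = 6.9: Pa²(3L − a)/(6EI) = 33398/EI
  clockwise couple 139 at a = 2.3: M₀a(2L − a)/(2EI) = 3309/EI
  δ_0 = 62359/EI
Flexibility coefficient — unit upward force at B: δ_{BB} = L³/(3EI) = 507/EI.
The prop prevents deflection at B: R_B = δ_0/δ_{BB} = 62359/507 = 123 kN.
Vertical equilibrium: R_A = ΣP − R_B = 244.5 − 123 = 121.5 kN.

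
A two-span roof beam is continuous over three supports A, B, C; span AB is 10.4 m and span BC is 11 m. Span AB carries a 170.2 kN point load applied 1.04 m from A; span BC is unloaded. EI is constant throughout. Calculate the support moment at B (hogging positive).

Take M_B as the redundant. Released structure: two simple spans AB and BC with a hinge at B.
Discontinuity in slope at B on the released structure — sum the simple-span end rotations:
  span AB: point load 170.2 at a = 1.04: Pab(L + a)/(6LEI) = 303.7/EI
  relative rotation θ_0 = (303.7 + 0)/EI = 303.7/EI
A unit hogging moment at B produces rotation L₁/(3EI) + L₂/(3EI) = 7.133/EI.
Slope continuity at B: θ_0 = M_B·7.133/EI, so M_B = 303.7/7.133 = 42.58 kN·m (hogging).

M_B = 42.58 kN·m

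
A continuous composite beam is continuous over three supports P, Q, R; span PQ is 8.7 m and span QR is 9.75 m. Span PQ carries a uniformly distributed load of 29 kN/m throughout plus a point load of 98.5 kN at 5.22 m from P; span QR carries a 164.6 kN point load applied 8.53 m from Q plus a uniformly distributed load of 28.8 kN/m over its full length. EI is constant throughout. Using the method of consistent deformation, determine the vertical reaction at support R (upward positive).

R_R = 239.3 kN

Take M_Q as the redundant. Released structure: two simple spans PQ and QR with a hinge at Q.
Discontinuity in slope at Q on the released structure — sum the simple-span end rotations:
  span PQ: UDL 29: wL³/(24EI) = 795.7/EI
  span PQ: point load 98.5 at a = 5.22: Pab(L + a)/(6LEI) = 477.1/EI
  span QR: point load 164.6 at a = 8.53: Pab(L + b)/(6LEI) = 321.2/EI
  span QR: UDL 28.8: wL³/(24EI) = 1112/EI
  relative rotation θ_0 = (1273 + 1433)/EI = 2706/EI
A unit hogging moment at Q produces rotation L₁/(3EI) + L₂/(3EI) = 6.15/EI.
Slope continuity at Q: θ_0 = M_Q·6.15/EI, so M_Q = 2706/6.15 = 440 kN·m (hogging).
Span QR, ΣM about R: R_Q^{QR}·9.75 = 1570 + 440, so R_Q^{QR} = 206.1 kN and R_R = 445.4 − 206.1 = 239.3 kN.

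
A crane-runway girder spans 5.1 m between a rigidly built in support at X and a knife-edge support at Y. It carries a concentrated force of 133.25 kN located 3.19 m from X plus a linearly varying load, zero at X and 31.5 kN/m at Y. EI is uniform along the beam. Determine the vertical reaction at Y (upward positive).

R_Y = 106.1 kN

Choose R_Y as the redundant. The primary structure is the cantilever fixed at X.
Free-end deflection of the primary structure under the applied loading (downward +):
  point load 133.25 at a = 3.19: Pa²(3L − a)/(6EI) = 2737/EI
  triangular load, peak 31.5 at the free end: 11w₀L⁴/(120EI) = 1953/EI
  δ_0 = 4690/EI
Tip deflection under a unit load at Y: L³/(3EI) = 44.22/EI.
The prop prevents deflection at Y: R_Y = δ_0/δ_{YY} = 4690/44.22 = 106.1 kN.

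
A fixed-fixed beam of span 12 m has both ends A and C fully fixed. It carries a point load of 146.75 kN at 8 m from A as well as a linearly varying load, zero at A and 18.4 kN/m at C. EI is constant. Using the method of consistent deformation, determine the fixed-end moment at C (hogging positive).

M_C = 393.4 kN·m

Take the two fixed-end moments M_A, M_C as redundants; the released structure is the simple span AC.
Simple-span end rotations at A and C under the given loads:
  at A: point load 146.75 at a = 8: Pab(L + b)/(6LEI) = 1044/EI
  at C: point load 146.75 at a = 8: Pab(L + a)/(6LEI) = 1304/EI
  at A: triangular load, peak 18.4: 7w₀L³/(360EI) = 618.2/EI
  at C: triangular load, peak 18.4: w₀L³/(45EI) = 706.6/EI
  θ_A0 = 1662/EI,  θ_C0 = 2011/EI
Flexibility coefficients: a unit moment at one end gives L/(3EI) there and L/(6EI) at the far end, so f₁₁ = f₂₂ = 4/EI and f₁₂ = f₂₁ = 2/EI.
Compatibility — zero rotation at each built-in end:
  4 M_A + 2 M_C = 1662
  2 M_A + 4 M_C = 2011
Solving the pair gives M_A = 218.8 kN·m and M_C = 393.4 kN·m (hogging).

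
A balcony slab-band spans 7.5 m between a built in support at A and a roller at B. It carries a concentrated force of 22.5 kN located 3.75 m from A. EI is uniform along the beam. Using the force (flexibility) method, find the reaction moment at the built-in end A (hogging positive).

M_A = 31.64 kN·m

Remove the prop at B; the released (primary) structure is a cantilever built in at A.
Deflection at B on the released cantilever, summing each load's contribution:
  point load 22.5 at a = 3.75: Pa²(3L − a)/(6EI) = 988.8/EI
Flexibility coefficient — unit upward force at B: δ_{BB} = L³/(3EI) = 140.6/EI.
Compatibility at B: δ_0 − R_B·δ_{BB} = 0, so R_B = 988.8/140.6 = 7.031 kN.
Moment equilibrium about A: M_A = Σ(load moments about A) − R_B·L = 84.38 − 7.031×7.5 = 31.64 kN·m.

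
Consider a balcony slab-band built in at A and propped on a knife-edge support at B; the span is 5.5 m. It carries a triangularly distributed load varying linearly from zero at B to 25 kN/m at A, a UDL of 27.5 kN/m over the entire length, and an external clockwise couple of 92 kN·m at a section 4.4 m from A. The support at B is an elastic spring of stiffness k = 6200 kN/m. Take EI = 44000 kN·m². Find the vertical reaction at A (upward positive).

Remove the prop at B; the released (primary) structure is a cantilever built in at A.
Deflection at B on the released cantilever, summing each load's contribution:
  triangular load, peak 25 at the fixed end: w₀L⁴/(30EI) = 762.6/EI
  UDL 27.5: wL⁴/(8EI) = 3146/EI
  clockwise couple 92 at a = 4.4: M₀a(2L − a)/(2EI) = 1336/EI
  δ_0 = 5244/EI
Flexibility coefficient — unit upward force at B: δ_{BB} = L³/(3EI) = 55.46/EI.
With EI = 44000 kN·m²: δ_0 = 0.11918 m and δ_{BB} = 0.00126 m/kN.
Compatibility — the spring shortens by R_B/k under the reaction it provides: δ_0 − R_B·δ_{BB} = R_B/k. With 1/k = 0.000161 m/kN, R_B = δ_0 / (δ_{BB} + 1/k) = 0.11918 / (0.00126 + 0.000161) = 83.83 kN.
Vertical equilibrium: R_A = ΣP − R_B = 220 − 83.83 = 136.2 kN.

R_A = 136.2 kN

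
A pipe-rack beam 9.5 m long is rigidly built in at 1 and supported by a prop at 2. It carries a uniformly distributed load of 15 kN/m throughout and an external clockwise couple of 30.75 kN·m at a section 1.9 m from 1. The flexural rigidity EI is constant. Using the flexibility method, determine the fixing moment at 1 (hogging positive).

M_1 = 183.4 kN·m

Remove the prop at 2; the released (primary) structure is a cantilever built in at 1.
Deflection at 2 on the released cantilever, summing each load's contribution:
  UDL 15: wL⁴/(8EI) = 15272/EI
  clockwise couple 30.75 at a = 1.9: M₀a(2L − a)/(2EI) = 499.5/EI
  δ_0 = 15772/EI
Flexibility coefficient — unit upward force at 2: δ_{22} = L³/(3EI) = 285.8/EI.
Compatibility at 2: δ_0 − R_2·δ_{22} = 0, so R_2 = 15772/285.8 = 55.19 kN.
Moment equilibrium about 1: M_1 = Σ(load moments about 1) − R_2·L = 707.6 − 55.19×9.5 = 183.4 kN·m.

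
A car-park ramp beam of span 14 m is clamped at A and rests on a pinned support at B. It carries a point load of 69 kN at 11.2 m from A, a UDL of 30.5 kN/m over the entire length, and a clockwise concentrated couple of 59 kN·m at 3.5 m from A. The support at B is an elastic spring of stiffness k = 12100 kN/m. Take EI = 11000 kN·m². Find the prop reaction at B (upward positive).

Release the roller at B. Primary structure: cantilever fixed at A.
Deflection at B on the released cantilever, summing each load's contribution:
  point load 69 at a = 11.2: Pa²(3L − a)/(6EI) = 44431/EI
  UDL 30.5: wL⁴/(8EI) = 146461/EI
  clockwise couple 59 at a = 3.5: M₀a(2L − a)/(2EI) = 2530/EI
  δ_0 = 193421/EI
Tip deflection under a unit load at B: L³/(3EI) = 914.7/EI.
With EI = 11000 kN·m²: δ_0 = 17.584 m and δ_{BB} = 0.083152 m/kN.
Compatibility — the spring shortens by R_B/k under the reaction it provides: δ_0 − R_B·δ_{BB} = R_B/k. With 1/k = 0.000083 m/kN, R_B = δ_0 / (δ_{BB} + 1/k) = 17.584 / (0.083152 + 0.000083) = 211.3 kN.

R_B = 211.3 kN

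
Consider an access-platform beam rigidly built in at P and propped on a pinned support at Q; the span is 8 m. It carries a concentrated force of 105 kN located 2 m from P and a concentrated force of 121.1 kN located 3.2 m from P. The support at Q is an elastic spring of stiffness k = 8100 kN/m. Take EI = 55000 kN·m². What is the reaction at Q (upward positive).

R_Q = 32.9 kN

Take the reaction at Q as the redundant and release it; the primary structure is a cantilever fixed at P.
Free-end deflection of the primary structure under the applied loading (downward +):
  point load 105 at a = 2: Pa²(3L − a)/(6EI) = 1540/EI
  point load 121.1 at a = 3.2: Pa²(3L − a)/(6EI) = 4299/EI
  δ_0 = 5839/EI
Tip deflection under a unit load at Q: L³/(3EI) = 170.7/EI.
With EI = 55000 kN·m²: δ_0 = 0.10616 m and δ_{QQ} = 0.003103 m/kN.
Compatibility — the spring shortens by R_Q/k under the reaction it provides: δ_0 − R_Q·δ_{QQ} = R_Q/k. With 1/k = 0.000123 m/kN, R_Q = δ_0 / (δ_{QQ} + 1/k) = 0.10616 / (0.003103 + 0.000123) = 32.9 kN.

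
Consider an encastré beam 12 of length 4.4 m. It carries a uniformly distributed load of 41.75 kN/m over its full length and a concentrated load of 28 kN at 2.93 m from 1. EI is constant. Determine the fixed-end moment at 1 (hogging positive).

Release both end moments; the primary structure is a simply-supported span 12 with redundants M_1 and M_2.
End rotations of the released simple span under the applied load (×1/EI):
  at 1: UDL 41.75: wL³/(24EI) = 148.2/EI
  at 2: UDL 41.75: wL³/(24EI) = 148.2/EI
  at 1: point load 28 at a = 2.93: Pab(L + b)/(6LEI) = 26.81/EI
  at 2: point load 28 at a = 2.93: Pab(L + a)/(6LEI) = 33.48/EI
  θ_10 = 175/EI,  θ_20 = 181.7/EI
Flexibility coefficients: a unit moment at one end gives L/(3EI) there and L/(6EI) at the far end, so f₁₁ = f₂₂ = 1.467/EI and f₁₂ = f₂₁ = 0.7333/EI.
Compatibility — zero rotation at each built-in end:
  1.467 M_1 + 0.7333 M_2 = 175
  0.7333 M_1 + 1.467 M_2 = 181.7
Solving the pair gives M_1 = 76.51 kN·m and M_2 = 85.61 kN·m (hogging).

M_1 = 76.51 kN·m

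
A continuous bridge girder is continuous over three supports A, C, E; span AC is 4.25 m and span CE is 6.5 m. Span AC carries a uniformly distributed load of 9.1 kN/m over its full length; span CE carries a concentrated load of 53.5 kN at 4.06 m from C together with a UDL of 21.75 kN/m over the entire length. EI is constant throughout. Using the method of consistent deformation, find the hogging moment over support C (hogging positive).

M_C = 111.5 kN·m

Release continuity at C by inserting a hinge; the redundant is the internal moment M_C. The primary structure is two simply-supported spans AC and CE.
Discontinuity in slope at C on the released structure — sum the simple-span end rotations:
  span AC: UDL 9.1: wL³/(24EI) = 29.11/EI
  span CE: point load 53.5 at a = 4.06: Pab(L + b)/(6LEI) = 121.5/EI
  span CE: UDL 21.75: wL³/(24EI) = 248.9/EI
  relative rotation θ_0 = (29.11 + 370.4)/EI = 399.5/EI
A unit hogging moment at C produces rotation L₁/(3EI) + L₂/(3EI) = 3.583/EI.
Compatibility: M_C·(L₁+L₂)/(3EI) = θ_0, giving M_C = 111.5 kN·m (hogging).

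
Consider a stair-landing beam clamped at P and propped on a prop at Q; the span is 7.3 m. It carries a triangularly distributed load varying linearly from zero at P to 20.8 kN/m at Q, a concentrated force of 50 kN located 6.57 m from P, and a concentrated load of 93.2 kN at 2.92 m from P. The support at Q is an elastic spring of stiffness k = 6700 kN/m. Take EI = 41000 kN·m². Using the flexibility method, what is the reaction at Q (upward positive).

Choose R_Q as the redundant. The primary structure is the cantilever fixed at P.
Deflection at Q on the released cantilever, summing each load's contribution:
  triangular load, peak 20.8 at the free end: 11w₀L⁴/(120EI) = 5415/EI
  point load 50 at a = 6.57: Pa²(3L − a)/(6EI) = 5514/EI
  point load 93.2 at a = 2.92: Pa²(3L − a)/(6EI) = 2514/EI
  δ_0 = 13443/EI
Flexibility coefficient — unit upward force at Q: δ_{QQ} = L³/(3EI) = 129.7/EI.
With EI = 41000 kN·m²: δ_0 = 0.32787 m and δ_{QQ} = 0.003163 m/kN.
Compatibility — the spring shortens by R_Q/k under the reaction it provides: δ_0 − R_Q·δ_{QQ} = R_Q/k. With 1/k = 0.000149 m/kN, R_Q = δ_0 / (δ_{QQ} + 1/k) = 0.32787 / (0.003163 + 0.000149) = 98.99 kN.

R_Q = 98.99 kN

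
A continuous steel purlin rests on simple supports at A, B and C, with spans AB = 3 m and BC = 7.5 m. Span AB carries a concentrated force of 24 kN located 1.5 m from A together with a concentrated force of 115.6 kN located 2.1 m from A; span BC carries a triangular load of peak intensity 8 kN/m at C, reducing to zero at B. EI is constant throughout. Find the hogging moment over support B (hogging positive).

Release continuity at B by inserting a hinge; the redundant is the internal moment M_B. The primary structure is two simply-supported spans AB and BC.
Rotations at B on the released spans (each span's end-slope, ×1/EI):
  span AB: point load 24 at a = 1.5: Pab(L + a)/(6LEI) = 13.5/EI
  span AB: point load 115.6 at a = 2.1: Pab(L + a)/(6LEI) = 61.9/EI
  span BC: triangular load, peak 8: 7w₀L³/(360EI) = 65.62/EI
  relative rotation θ_0 = (75.4 + 65.62)/EI = 141/EI
A unit hogging moment at B produces rotation L₁/(3EI) + L₂/(3EI) = 3.5/EI.
Slope continuity at B: θ_0 = M_B·3.5/EI, so M_B = 141/3.5 = 40.29 kN·m (hogging).

M_B = 40.29 kN·m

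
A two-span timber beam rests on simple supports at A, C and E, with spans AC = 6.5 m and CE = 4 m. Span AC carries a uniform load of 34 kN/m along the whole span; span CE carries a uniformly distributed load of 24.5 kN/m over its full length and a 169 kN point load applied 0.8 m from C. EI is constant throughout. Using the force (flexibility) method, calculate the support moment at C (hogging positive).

M_C = 166.9 kN·m

Take M_C as the redundant. Released structure: two simple spans AC and CE with a hinge at C.
Discontinuity in slope at C on the released structure — sum the simple-span end rotations:
  span AC: UDL 34: wL³/(24EI) = 389.1/EI
  span CE: UDL 24.5: wL³/(24EI) = 65.33/EI
  span CE: point load 169 at a = 0.8: Pab(L + b)/(6LEI) = 129.8/EI
  relative rotation θ_0 = (389.1 + 195.1)/EI = 584.2/EI
A unit hogging moment at C produces rotation L₁/(3EI) + L₂/(3EI) = 3.5/EI.
Compatibility: M_C·(L₁+L₂)/(3EI) = θ_0, giving M_C = 166.9 kN·m (hogging).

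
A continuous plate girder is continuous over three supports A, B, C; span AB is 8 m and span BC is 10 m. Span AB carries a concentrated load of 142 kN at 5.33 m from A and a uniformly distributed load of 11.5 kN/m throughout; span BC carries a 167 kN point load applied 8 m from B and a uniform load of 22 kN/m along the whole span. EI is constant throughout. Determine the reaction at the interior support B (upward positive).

Release continuity at B by inserting a hinge; the redundant is the internal moment M_B. The primary structure is two simply-supported spans AB and BC.
Discontinuity in slope at B on the released structure — sum the simple-span end rotations:
  span AB: point load 142 at a = 5.33: Pab(L + a)/(6LEI) = 561.2/EI
  span AB: UDL 11.5: wL³/(24EI) = 245.3/EI
  span BC: point load 167 at a = 8: Pab(L + b)/(6LEI) = 534.4/EI
  span BC: UDL 22: wL³/(24EI) = 916.7/EI
  relative rotation θ_0 = (806.5 + 1451)/EI = 2258/EI
A unit hogging moment at B produces rotation L₁/(3EI) + L₂/(3EI) = 6/EI.
Compatibility: M_B·(L₁+L₂)/(3EI) = θ_0, giving M_B = 376.3 kN·m (hogging).
Span AB, ΣM about A with M_B applied at B: R_B^{AB}·8 = 1125 + 376.3, so R_B^{AB} = 187.6 kN and R_A = 234 − 187.6 = 46.36 kN.
Span BC, ΣM about C: R_B^{BC}·10 = 1434 + 376.3, so R_B^{BC} = 181 kN and R_C = 387 − 181 = 206 kN.
R_B = 187.6 + 181 = 368.7 kN.

R_B = 368.7 kN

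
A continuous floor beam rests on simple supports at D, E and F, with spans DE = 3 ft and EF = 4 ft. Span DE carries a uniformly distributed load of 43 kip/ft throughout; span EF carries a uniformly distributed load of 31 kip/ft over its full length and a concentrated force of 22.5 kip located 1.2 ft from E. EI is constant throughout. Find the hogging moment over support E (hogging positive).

M_E = 65.34 kip·ft

Release continuity at E by inserting a hinge; the redundant is the internal moment M_E. The primary structure is two simply-supported spans DE and EF.
End slopes at the hinge E, treating each span as simply supported:
  span DE: UDL 43: wL³/(24EI) = 48.38/EI
  span EF: UDL 31: wL³/(24EI) = 82.67/EI
  span EF: point load 22.5 at a = 1.2: Pab(L + b)/(6LEI) = 21.42/EI
  relative rotation θ_0 = (48.38 + 104.1)/EI = 152.5/EI
A unit hogging moment at E produces rotation L₁/(3EI) + L₂/(3EI) = 2.333/EI.
Slope continuity at E: θ_0 = M_E·2.333/EI, so M_E = 152.5/2.333 = 65.34 kip·ft (hogging).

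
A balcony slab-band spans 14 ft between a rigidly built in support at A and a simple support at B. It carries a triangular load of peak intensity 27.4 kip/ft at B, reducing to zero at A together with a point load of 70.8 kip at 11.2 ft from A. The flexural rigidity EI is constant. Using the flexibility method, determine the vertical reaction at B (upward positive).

R_B = 155.3 kip

Release the roller at B. Primary structure: cantilever fixed at A.
Free-end deflection of the primary structure under the applied loading (downward +):
  triangular load, peak 27.4 at the free end: 11w₀L⁴/(120EI) = 96488/EI
  point load 70.8 at a = 11.2: Pa²(3L − a)/(6EI) = 45590/EI
  δ_0 = 142078/EI
Flexibility coefficient — unit upward force at B: δ_{BB} = L³/(3EI) = 914.7/EI.
The prop prevents deflection at B: R_B = δ_0/δ_{BB} = 142078/914.7 = 155.3 kip.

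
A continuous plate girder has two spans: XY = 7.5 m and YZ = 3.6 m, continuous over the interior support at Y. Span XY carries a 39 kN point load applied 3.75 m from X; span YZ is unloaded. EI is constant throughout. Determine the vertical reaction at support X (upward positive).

Take M_Y as the redundant. Released structure: two simple spans XY and YZ with a hinge at Y.
Rotations at Y on the released spans (each span's end-slope, ×1/EI):
  span XY: point load 39 at a = 3.75: Pab(L + a)/(6LEI) = 137.1/EI
  relative rotation θ_0 = (137.1 + 0)/EI = 137.1/EI
A unit hogging moment at Y produces rotation L₁/(3EI) + L₂/(3EI) = 3.7/EI.
Compatibility: M_Y·(L₁+L₂)/(3EI) = θ_0, giving M_Y = 37.06 kN·m (hogging).
Span XY, ΣM about X with M_Y applied at Y: R_Y^{XY}·7.5 = 146.2 + 37.06, so R_Y^{XY} = 24.44 kN and R_X = 39 − 24.44 = 14.56 kN.

R_X = 14.56 kN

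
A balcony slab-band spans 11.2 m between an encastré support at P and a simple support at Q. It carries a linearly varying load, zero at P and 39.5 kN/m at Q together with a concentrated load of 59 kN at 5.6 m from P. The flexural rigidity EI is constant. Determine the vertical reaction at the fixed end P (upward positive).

Choose R_Q as the redundant. The primary structure is the cantilever fixed at P.
Free-end deflection of the primary structure under the applied loading (downward +):
  triangular load, peak 39.5 at the free end: 11w₀L⁴/(120EI) = 56975/EI
  point load 59 at a = 5.6: Pa²(3L − a)/(6EI) = 8634/EI
  δ_0 = 65609/EI
Tip deflection under a unit load at Q: L³/(3EI) = 468.3/EI.
Compatibility at Q: δ_0 − R_Q·δ_{QQ} = 0, so R_Q = 65609/468.3 = 140.1 kN.
Vertical equilibrium: R_P = ΣP − R_Q = 280.2 − 140.1 = 140.1 kN.

R_P = 140.1 kN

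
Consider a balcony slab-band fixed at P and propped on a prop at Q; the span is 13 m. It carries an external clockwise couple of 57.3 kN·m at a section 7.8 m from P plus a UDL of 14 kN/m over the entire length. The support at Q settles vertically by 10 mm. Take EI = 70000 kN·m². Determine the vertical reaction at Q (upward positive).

Remove the prop at Q; the released (primary) structure is a cantilever built in at P.
Deflection at Q on the released cantilever, summing each load's contribution:
  clockwise couple 57.3 at a = 7.8: M₀a(2L − a)/(2EI) = 4067/EI
  UDL 14: wL⁴/(8EI) = 49982/EI
  δ_0 = 54049/EI
Tip deflection under a unit load at Q: L³/(3EI) = 732.3/EI.
With EI = 70000 kN·m²: δ_0 = 0.77213 m and δ_{QQ} = 0.010462 m/kN.
Compatibility — the beam at Q must follow the support down by 0.01 m: δ_0 − R_Q·δ_{QQ} = 0.01, so R_Q = (0.77213 − 0.01)/0.010462 = 72.85 kN.

R_Q = 72.85 kN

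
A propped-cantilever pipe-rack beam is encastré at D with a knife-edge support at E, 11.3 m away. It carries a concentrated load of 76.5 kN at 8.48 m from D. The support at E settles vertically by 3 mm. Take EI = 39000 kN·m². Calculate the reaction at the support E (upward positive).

R_E = 48.21 kN

Choose R_E as the redundant. The primary structure is the cantilever fixed at D.
Downward deflection at the released point E due to the loads:
  point load 76.5 at a = 8.48: Pa²(3L − a)/(6EI) = 23307/EI
Flexibility coefficient — unit upward force at E: δ_{EE} = L³/(3EI) = 481/EI.
With EI = 39000 kN·m²: δ_0 = 0.5976 m and δ_{EE} = 0.012332 m/kN.
Compatibility — the beam at E must follow the support down by 0.003 m: δ_0 − R_E·δ_{EE} = 0.003, so R_E = (0.5976 − 0.003)/0.012332 = 48.21 kN.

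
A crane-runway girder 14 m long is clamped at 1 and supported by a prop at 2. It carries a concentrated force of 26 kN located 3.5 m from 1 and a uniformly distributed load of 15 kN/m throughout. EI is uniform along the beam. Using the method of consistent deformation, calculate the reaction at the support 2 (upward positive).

R_2 = 80.98 kN

Choose R_2 as the redundant. The primary structure is the cantilever fixed at 1.
Free-end deflection of the primary structure under the applied loading (downward +):
  point load 26 at a = 3.5: Pa²(3L − a)/(6EI) = 2044/EI
  UDL 15: wL⁴/(8EI) = 72030/EI
  δ_0 = 74074/EI
Tip deflection under a unit load at 2: L³/(3EI) = 914.7/EI.
Compatibility at 2: δ_0 − R_2·δ_{22} = 0, so R_2 = 74074/914.7 = 80.98 kN.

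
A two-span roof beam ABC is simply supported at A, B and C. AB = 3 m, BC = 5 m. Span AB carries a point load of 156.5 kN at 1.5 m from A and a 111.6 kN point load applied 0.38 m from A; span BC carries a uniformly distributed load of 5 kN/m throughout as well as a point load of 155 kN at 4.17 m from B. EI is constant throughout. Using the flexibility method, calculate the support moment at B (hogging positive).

M_B = 89.7 kN·m

Insert a hinge at B; M_B is the redundant, and each span becomes simply supported.
Discontinuity in slope at B on the released structure — sum the simple-span end rotations:
  span AB: point load 156.5 at a = 1.5: Pab(L + a)/(6LEI) = 88.03/EI
  span AB: point load 111.6 at a = 0.38: Pab(L + a)/(6LEI) = 20.86/EI
  span BC: UDL 5: wL³/(24EI) = 26.04/EI
  span BC: point load 155 at a = 4.17: Pab(L + b)/(6LEI) = 104.3/EI
  relative rotation θ_0 = (108.9 + 130.3)/EI = 239.2/EI
A unit hogging moment at B produces rotation L₁/(3EI) + L₂/(3EI) = 2.667/EI.
Slope continuity at B: θ_0 = M_B·2.667/EI, so M_B = 239.2/2.667 = 89.7 kN·m (hogging).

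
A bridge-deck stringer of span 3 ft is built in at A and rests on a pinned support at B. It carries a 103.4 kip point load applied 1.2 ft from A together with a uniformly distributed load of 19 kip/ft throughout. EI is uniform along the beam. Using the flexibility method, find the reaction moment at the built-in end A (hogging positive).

Choose R_B as the redundant. The primary structure is the cantilever fixed at A.
Primary-structure tip deflection at B by superposition:
  point load 103.4 at a = 1.2: Pa²(3L − a)/(6EI) = 193.6/EI
  UDL 19: wL⁴/(8EI) = 192.4/EI
  δ_0 = 385.9/EI
Flexibility coefficient — unit upward force at B: δ_{BB} = L³/(3EI) = 9/EI.
Compatibility at B: δ_0 − R_B·δ_{BB} = 0, so R_B = 385.9/9 = 42.88 kip.
Moment equilibrium about A: M_A = Σ(load moments about A) − R_B·L = 209.6 − 42.88×3 = 80.93 kip·ft.

M_A = 80.93 kip·ft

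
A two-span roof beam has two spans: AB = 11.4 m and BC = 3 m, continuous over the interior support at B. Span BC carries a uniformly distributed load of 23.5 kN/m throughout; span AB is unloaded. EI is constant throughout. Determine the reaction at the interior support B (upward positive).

R_B = 37.57 kN

Release continuity at B by inserting a hinge; the redundant is the internal moment M_B. The primary structure is two simply-supported spans AB and BC.
End slopes at the hinge B, treating each span as simply supported:
  span BC: UDL 23.5: wL³/(24EI) = 26.44/EI
  relative rotation θ_0 = (0 + 26.44)/EI = 26.44/EI
A unit hogging moment at B produces rotation L₁/(3EI) + L₂/(3EI) = 4.8/EI.
Compatibility: M_B·(L₁+L₂)/(3EI) = θ_0, giving M_B = 5.508 kN·m (hogging).
Span AB, ΣM about A with M_B applied at B: R_B^{AB}·11.4 = 0 + 5.508, so R_B^{AB} = 0.4831 kN and R_A = 0 − 0.4831 = -0.4831 kN.
Span BC, ΣM about C: R_B^{BC}·3 = 105.8 + 5.508, so R_B^{BC} = 37.09 kN and R_C = 70.5 − 37.09 = 33.41 kN.
R_B = 0.4831 + 37.09 = 37.57 kN.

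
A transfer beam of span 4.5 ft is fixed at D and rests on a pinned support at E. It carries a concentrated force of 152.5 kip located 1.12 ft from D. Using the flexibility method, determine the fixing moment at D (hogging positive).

M_D = 112.3 kip·ft

Take the reaction at E as the redundant and release it; the primary structure is a cantilever fixed at D.
Free-end deflection of the primary structure under the applied loading (downward +):
  point load 152.5 at a = 1.12: Pa²(3L − a)/(6EI) = 394.7/EI
Tip deflection under a unit load at E: L³/(3EI) = 30.38/EI.
Compatibility at E: δ_0 − R_E·δ_{EE} = 0, so R_E = 394.7/30.38 = 12.99 kip.
Moment equilibrium about D: M_D = Σ(load moments about D) − R_E·L = 170.8 − 12.99×4.5 = 112.3 kip·ft.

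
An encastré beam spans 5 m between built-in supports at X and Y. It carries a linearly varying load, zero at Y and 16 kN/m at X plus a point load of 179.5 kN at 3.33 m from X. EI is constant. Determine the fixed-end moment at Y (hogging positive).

M_Y = 146.3 kN·m

Take the two fixed-end moments M_X, M_Y as redundants; the released structure is the simple span XY.
Simple-span end rotations at X and Y under the given loads:
  at X: triangular load, peak 16: w₀L³/(45EI) = 44.44/EI
  at Y: triangular load, peak 16: 7w₀L³/(360EI) = 38.89/EI
  at X: point load 179.5 at a = 3.33: Pab(L + b)/(6LEI) = 221.9/EI
  at Y: point load 179.5 at a = 3.33: Pab(L + a)/(6LEI) = 277.2/EI
  θ_X0 = 266.4/EI,  θ_Y0 = 316.1/EI
Flexibility coefficients: a unit moment at one end gives L/(3EI) there and L/(6EI) at the far end, so f₁₁ = f₂₂ = 1.667/EI and f₁₂ = f₂₁ = 0.8333/EI.
Compatibility — zero rotation at each built-in end:
  1.667 M_X + 0.8333 M_Y = 266.4
  0.8333 M_X + 1.667 M_Y = 316.1
Solving the pair gives M_X = 86.68 kN·m and M_Y = 146.3 kN·m (hogging).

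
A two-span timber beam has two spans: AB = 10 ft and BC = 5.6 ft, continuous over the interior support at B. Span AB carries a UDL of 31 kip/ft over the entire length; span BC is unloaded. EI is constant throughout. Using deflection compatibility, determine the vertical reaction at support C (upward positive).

R_C = -44.36 kip

Take M_B as the redundant. Released structure: two simple spans AB and BC with a hinge at B.
Rotations at B on the released spans (each span's end-slope, ×1/EI):
  span AB: UDL 31: wL³/(24EI) = 1292/EI
  relative rotation θ_0 = (1292 + 0)/EI = 1292/EI
A unit hogging moment at B produces rotation L₁/(3EI) + L₂/(3EI) = 5.2/EI.
Slope continuity at B: θ_0 = M_B·5.2/EI, so M_B = 1292/5.2 = 248.4 kip·ft (hogging).
Span BC, ΣM about C: R_B^{BC}·5.6 = 0 + 248.4, so R_B^{BC} = 44.36 kip and R_C = 0 − 44.36 = -44.36 kip.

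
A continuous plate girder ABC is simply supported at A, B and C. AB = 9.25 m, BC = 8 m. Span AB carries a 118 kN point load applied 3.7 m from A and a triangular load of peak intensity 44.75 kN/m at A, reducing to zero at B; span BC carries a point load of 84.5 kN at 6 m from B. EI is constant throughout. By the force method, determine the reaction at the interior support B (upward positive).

R_B = 196.7 kN

Insert a hinge at B; M_B is the redundant, and each span becomes simply supported.
Discontinuity in slope at B on the released structure — sum the simple-span end rotations:
  span AB: point load 118 at a = 3.7: Pab(L + a)/(6LEI) = 565.4/EI
  span AB: triangular load, peak 44.75: 7w₀L³/(360EI) = 688.7/EI
  span BC: point load 84.5 at a = 6: Pab(L + b)/(6LEI) = 211.2/EI
  relative rotation θ_0 = (1254 + 211.2)/EI = 1465/EI
A unit hogging moment at B produces rotation L₁/(3EI) + L₂/(3EI) = 5.75/EI.
Compatibility: M_B·(L₁+L₂)/(3EI) = θ_0, giving M_B = 254.8 kN·m (hogging).
Span AB, ΣM about A with M_B applied at B: R_B^{AB}·9.25 = 1075 + 254.8, so R_B^{AB} = 143.7 kN and R_A = 325 − 143.7 = 181.2 kN.
Span BC, ΣM about C: R_B^{BC}·8 = 169 + 254.8, so R_B^{BC} = 52.98 kN and R_C = 84.5 − 52.98 = 31.52 kN.
R_B = 143.7 + 52.98 = 196.7 kN.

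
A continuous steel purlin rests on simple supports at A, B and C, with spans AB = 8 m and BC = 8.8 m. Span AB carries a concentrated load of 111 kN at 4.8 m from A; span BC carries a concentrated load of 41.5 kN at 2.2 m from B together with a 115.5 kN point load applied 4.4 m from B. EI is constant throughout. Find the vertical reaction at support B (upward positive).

Release continuity at B by inserting a hinge; the redundant is the internal moment M_B. The primary structure is two simply-supported spans AB and BC.
Rotations at B on the released spans (each span's end-slope, ×1/EI):
  span AB: point load 111 at a = 4.8: Pab(L + a)/(6LEI) = 454.7/EI
  span BC: point load 41.5 at a = 2.2: Pab(L + b)/(6LEI) = 175.8/EI
  span BC: point load 115.5 at a = 4.4: Pab(L + b)/(6LEI) = 559/EI
  relative rotation θ_0 = (454.7 + 734.8)/EI = 1189/EI
A unit hogging moment at B produces rotation L₁/(3EI) + L₂/(3EI) = 5.6/EI.
Slope continuity at B: θ_0 = M_B·5.6/EI, so M_B = 1189/5.6 = 212.4 kN·m (hogging).
Span AB, ΣM about A with M_B applied at B: R_B^{AB}·8 = 532.8 + 212.4, so R_B^{AB} = 93.15 kN and R_A = 111 − 93.15 = 17.85 kN.
Span BC, ΣM about C: R_B^{BC}·8.8 = 782.1 + 212.4, so R_B^{BC} = 113 kN and R_C = 157 − 113 = 43.99 kN.
R_B = 93.15 + 113 = 206.2 kN.

R_B = 206.2 kN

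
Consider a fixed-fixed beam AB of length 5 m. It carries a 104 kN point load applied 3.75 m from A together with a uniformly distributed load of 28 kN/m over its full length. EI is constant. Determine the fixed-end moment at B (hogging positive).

Release both end moments; the primary structure is a simply-supported span AB with redundants M_A and M_B.
On the primary (simply-supported) span, the end slopes from the loading are:
  at A: point load 104 at a = 3.75: Pab(L + b)/(6LEI) = 101.6/EI
  at B: point load 104 at a = 3.75: Pab(L + a)/(6LEI) = 142.2/EI
  at A: UDL 28: wL³/(24EI) = 145.8/EI
  at B: UDL 28: wL³/(24EI) = 145.8/EI
  θ_A0 = 247.4/EI,  θ_B0 = 288/EI
Flexibility coefficients: a unit moment at one end gives L/(3EI) there and L/(6EI) at the far end, so f₁₁ = f₂₂ = 1.667/EI and f₁₂ = f₂₁ = 0.8333/EI.
Compatibility — zero rotation at each built-in end:
  1.667 M_A + 0.8333 M_B = 247.4
  0.8333 M_A + 1.667 M_B = 288
Solving the pair gives M_A = 82.71 kN·m and M_B = 131.5 kN·m (hogging).

M_B = 131.5 kN·m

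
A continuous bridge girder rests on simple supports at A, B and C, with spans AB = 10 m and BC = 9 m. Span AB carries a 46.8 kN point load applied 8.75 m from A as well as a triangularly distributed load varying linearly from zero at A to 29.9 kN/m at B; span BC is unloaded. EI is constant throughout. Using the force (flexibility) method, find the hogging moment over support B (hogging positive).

Release continuity at B by inserting a hinge; the redundant is the internal moment M_B. The primary structure is two simply-supported spans AB and BC.
Discontinuity in slope at B on the released structure — sum the simple-span end rotations:
  span AB: point load 46.8 at a = 8.75: Pab(L + a)/(6LEI) = 160/EI
  span AB: triangular load, peak 29.9: w₀L³/(45EI) = 664.4/EI
  relative rotation θ_0 = (824.4 + 0)/EI = 824.4/EI
A unit hogging moment at B produces rotation L₁/(3EI) + L₂/(3EI) = 6.333/EI.
Compatibility: M_B·(L₁+L₂)/(3EI) = θ_0, giving M_B = 130.2 kN·m (hogging).

M_B = 130.2 kN·m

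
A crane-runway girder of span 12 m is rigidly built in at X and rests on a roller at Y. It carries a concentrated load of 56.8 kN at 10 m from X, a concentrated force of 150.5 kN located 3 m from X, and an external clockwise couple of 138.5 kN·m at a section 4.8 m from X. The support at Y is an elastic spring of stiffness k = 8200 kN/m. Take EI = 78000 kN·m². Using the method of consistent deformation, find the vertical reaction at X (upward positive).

R_X = 141.6 kN

Release the roller at Y. Primary structure: cantilever fixed at X.
Primary-structure tip deflection at Y by superposition:
  point load 56.8 at a = 10: Pa²(3L − a)/(6EI) = 24613/EI
  point load 150.5 at a = 3: Pa²(3L − a)/(6EI) = 7450/EI
  clockwise couple 138.5 at a = 4.8: M₀a(2L − a)/(2EI) = 6382/EI
  δ_0 = 38445/EI
Tip deflection under a unit load at Y: L³/(3EI) = 576/EI.
With EI = 78000 kN·m²: δ_0 = 0.49289 m and δ_{YY} = 0.007385 m/kN.
Compatibility — the spring shortens by R_Y/k under the reaction it provides: δ_0 − R_Y·δ_{YY} = R_Y/k. With 1/k = 0.000122 m/kN, R_Y = δ_0 / (δ_{YY} + 1/k) = 0.49289 / (0.007385 + 0.000122) = 65.66 kN.
Vertical equilibrium: R_X = ΣP − R_Y = 207.3 − 65.66 = 141.6 kN.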